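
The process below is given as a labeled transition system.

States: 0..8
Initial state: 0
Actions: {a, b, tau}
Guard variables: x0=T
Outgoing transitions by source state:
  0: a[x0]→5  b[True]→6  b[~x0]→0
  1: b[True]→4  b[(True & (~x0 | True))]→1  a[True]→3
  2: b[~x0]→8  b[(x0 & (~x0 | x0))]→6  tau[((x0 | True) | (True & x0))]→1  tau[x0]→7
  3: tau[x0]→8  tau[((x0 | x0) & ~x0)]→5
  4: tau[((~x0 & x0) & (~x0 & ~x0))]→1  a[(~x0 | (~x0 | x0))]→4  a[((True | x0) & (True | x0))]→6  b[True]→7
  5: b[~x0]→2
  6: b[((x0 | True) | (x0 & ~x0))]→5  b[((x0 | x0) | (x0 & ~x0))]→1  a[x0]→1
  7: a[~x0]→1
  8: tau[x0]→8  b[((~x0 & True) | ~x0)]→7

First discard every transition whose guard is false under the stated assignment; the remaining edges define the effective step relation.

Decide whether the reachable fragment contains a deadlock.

Answer: DEADLOCK at state 5

Analysis:
R = {0,1,3,4,5,6,7,8}
  0: a→5  b→6  [2 out]
  1: a→3  b→1  b→4  [3 out]
  3: tau→8  [1 out]
  4: a→4  a→6  b→7  [3 out]
  5: ∅  [STUCK]
  6: a→1  b→1  b→5  [3 out]
  7: ∅  [STUCK]
  8: tau→8  [1 out]
trace reaching 5: a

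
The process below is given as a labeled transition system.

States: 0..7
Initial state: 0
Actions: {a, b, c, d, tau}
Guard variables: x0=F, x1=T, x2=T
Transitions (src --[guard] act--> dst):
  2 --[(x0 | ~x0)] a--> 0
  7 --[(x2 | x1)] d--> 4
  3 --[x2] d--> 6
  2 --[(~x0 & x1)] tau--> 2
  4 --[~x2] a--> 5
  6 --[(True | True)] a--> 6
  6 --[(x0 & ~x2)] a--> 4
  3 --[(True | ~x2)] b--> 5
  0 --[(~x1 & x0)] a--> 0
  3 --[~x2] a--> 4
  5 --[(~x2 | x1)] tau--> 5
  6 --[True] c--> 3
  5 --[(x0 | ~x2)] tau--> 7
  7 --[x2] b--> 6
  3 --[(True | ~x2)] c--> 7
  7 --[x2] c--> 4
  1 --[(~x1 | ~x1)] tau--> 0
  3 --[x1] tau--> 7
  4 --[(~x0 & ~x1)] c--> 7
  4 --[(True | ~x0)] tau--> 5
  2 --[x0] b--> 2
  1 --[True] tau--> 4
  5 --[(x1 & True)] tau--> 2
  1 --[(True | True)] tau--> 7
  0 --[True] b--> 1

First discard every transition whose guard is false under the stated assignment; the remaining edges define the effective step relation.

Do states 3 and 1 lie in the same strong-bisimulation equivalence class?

Answer: NOT BISIMILAR

Analysis:
Bisimulation quotient by refinement:
  π0 = {{0,1,2,3,4,5,6,7}}
  π1 = {{0},{1,4,5},{2},{3},{6},{7}}
  π2 = {{0},{1},{2},{3},{4},{5},{6},{7}}
Fixed point at round 3; 8 class(es).
[3]={3}  [1]={1}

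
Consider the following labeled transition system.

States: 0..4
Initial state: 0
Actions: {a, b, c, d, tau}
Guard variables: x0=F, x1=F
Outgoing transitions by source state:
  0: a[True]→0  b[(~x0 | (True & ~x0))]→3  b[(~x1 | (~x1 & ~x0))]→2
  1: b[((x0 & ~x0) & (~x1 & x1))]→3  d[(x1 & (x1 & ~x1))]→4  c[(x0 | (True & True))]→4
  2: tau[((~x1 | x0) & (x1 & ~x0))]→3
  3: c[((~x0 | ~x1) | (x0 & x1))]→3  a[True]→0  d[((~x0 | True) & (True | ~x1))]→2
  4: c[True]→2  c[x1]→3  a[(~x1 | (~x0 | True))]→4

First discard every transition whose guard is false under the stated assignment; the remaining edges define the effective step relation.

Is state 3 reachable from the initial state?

9 transition(s) survive guard evaluation.
Layer 0: {0}
Layer 1: {2,3}  total {0,2,3}
R = {0,2,3}
witness 3: b

Answer: REACHABLE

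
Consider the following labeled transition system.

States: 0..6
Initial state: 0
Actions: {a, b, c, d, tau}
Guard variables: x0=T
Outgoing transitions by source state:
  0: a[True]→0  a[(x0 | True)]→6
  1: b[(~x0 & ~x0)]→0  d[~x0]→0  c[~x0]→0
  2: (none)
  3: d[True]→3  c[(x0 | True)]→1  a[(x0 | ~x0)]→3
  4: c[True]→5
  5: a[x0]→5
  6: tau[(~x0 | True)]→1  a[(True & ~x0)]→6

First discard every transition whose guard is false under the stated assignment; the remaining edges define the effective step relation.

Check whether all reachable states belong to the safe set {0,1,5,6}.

Answer: INVARIANT HOLDS

Analysis:
Allowed set {0,1,5,6}
Reach set: {0,1,6}
  0: ok
  1: ok
  6: ok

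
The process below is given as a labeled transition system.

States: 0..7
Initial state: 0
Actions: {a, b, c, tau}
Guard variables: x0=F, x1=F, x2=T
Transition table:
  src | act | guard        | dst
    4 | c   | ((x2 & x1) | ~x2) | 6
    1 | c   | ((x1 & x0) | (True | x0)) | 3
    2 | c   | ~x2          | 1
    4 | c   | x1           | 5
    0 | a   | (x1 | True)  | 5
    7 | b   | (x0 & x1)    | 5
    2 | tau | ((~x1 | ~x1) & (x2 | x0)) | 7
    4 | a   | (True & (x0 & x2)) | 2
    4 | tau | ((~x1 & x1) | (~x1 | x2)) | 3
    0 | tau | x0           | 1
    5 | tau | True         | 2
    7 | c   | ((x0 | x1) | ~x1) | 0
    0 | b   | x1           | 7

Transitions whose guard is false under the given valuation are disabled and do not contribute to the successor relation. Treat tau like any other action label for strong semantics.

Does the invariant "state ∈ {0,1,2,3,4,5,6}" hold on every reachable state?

Answer: INVARIANT VIOLATED at state 7

Working:
Inv-set: {0,1,2,3,4,5,6}
R = {0,2,5,7}
  0: ok
  2: ok
  5: ok
  7: outside
reach 7 via a·tau·tau — violates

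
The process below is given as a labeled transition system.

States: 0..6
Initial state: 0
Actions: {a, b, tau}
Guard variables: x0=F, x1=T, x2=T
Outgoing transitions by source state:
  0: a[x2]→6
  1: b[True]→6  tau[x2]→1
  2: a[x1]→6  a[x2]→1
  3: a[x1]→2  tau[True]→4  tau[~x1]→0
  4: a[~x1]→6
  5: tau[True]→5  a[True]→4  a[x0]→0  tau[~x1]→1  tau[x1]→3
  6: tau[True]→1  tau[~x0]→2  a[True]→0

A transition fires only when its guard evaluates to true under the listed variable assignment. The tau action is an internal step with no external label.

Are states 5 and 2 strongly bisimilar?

Compute ~ classes (split until stable):
  P[0] = {{0,1,2,3,4,5,6}}
  P[1] = {{0,2},{1},{3,5,6},{4}}
  P[2] = {{0},{1},{2},{3},{4},{5},{6}}
7 equivalence class(es) (converged in 3)
5∈{5}, 2∈{2}

Answer: NOT BISIMILAR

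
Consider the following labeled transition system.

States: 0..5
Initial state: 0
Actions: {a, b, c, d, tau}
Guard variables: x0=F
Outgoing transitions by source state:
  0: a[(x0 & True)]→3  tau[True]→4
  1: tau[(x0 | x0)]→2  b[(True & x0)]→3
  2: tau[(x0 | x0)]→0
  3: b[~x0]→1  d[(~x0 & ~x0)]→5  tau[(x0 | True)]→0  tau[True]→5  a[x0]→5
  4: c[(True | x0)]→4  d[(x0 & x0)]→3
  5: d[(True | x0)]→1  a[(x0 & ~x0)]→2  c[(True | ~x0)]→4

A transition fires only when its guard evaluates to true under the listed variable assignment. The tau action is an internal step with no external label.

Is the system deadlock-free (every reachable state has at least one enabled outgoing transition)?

Reach set: {0,4}
  0: tau→4  [deg 1]
  4: c→4  [deg 1]

Answer: DEADLOCK-FREE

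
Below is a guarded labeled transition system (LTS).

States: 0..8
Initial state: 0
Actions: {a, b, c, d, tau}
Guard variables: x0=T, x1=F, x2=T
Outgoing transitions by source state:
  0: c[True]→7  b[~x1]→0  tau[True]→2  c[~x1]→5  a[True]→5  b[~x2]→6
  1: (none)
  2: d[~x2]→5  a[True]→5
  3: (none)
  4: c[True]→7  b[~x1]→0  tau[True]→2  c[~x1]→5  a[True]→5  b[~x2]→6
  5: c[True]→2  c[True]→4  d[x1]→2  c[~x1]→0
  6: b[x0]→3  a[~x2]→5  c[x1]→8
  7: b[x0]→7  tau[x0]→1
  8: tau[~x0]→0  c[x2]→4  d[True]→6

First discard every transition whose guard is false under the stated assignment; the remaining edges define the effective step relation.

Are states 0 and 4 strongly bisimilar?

Compute ~ classes (split until stable):
  π0 = {{0,1,2,3,4,5,6,7,8}}
  π1 = {{0,4},{1,3},{2},{5},{6},{7},{8}}
Fixed point at round 2; 7 class(es).
class of 0: {0,4}; class of 4: {0,4}

Answer: BISIMILAR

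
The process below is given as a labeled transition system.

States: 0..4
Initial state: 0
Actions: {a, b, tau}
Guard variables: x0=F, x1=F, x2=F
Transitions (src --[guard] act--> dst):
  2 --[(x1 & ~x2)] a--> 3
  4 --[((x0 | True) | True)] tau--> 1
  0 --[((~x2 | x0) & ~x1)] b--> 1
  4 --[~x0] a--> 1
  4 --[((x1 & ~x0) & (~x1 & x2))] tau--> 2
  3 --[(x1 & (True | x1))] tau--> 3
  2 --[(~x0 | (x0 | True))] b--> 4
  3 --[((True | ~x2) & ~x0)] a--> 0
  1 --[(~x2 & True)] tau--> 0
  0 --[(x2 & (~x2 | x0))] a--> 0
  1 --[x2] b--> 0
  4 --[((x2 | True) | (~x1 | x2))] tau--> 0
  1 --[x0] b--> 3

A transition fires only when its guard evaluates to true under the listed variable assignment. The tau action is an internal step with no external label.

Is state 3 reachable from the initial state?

Guard filter leaves 7 enabled edge(s).
depth 0: {0}
depth 1: {1}  cumulative {0,1}
R = {0,1}

Answer: UNREACHABLE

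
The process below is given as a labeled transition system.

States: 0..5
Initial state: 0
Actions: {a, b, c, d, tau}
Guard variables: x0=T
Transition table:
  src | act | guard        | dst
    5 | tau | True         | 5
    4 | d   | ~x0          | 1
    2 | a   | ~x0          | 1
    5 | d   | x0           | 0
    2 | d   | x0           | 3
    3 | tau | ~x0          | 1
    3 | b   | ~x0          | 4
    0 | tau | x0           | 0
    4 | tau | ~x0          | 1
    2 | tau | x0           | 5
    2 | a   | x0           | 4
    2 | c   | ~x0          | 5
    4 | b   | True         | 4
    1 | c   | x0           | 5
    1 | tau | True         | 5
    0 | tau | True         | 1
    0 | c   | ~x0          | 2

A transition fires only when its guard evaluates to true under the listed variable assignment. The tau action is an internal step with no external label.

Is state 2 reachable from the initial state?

After dropping false guards: 10 live edges.
depth 0: {0}
depth 1: {1}  total {0,1}
depth 2: {5}  total {0,1,5}
R = {0,1,5}

Answer: UNREACHABLE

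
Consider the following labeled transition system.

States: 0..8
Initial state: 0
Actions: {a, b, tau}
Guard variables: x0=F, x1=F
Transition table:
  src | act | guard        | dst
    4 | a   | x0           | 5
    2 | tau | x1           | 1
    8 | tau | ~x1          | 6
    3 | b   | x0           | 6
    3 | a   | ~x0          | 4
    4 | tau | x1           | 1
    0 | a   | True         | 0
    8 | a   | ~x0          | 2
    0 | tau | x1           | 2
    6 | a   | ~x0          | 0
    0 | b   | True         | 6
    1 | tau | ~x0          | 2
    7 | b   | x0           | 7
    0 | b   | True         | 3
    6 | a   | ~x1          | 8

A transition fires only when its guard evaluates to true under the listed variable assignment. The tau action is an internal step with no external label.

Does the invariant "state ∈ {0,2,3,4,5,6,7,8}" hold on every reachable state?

Answer: INVARIANT HOLDS

Trace:
Inv-set: {0,2,3,4,5,6,7,8}
R = {0,2,3,4,6,8}
  0: safe
  2: safe
  3: safe
  4: safe
  6: safe
  8: safe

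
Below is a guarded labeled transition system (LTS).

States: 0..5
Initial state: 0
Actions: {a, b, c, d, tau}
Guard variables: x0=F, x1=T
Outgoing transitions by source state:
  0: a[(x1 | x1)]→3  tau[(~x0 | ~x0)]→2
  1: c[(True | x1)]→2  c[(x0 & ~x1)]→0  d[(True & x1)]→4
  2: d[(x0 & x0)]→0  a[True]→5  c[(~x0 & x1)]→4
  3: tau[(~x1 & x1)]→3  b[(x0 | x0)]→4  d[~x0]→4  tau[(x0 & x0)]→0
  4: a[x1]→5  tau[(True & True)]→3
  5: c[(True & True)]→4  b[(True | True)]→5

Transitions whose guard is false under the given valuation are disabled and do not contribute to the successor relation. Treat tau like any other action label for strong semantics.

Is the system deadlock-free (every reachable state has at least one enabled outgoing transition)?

R = {0,2,3,4,5}
  0: a→3  tau→2  [2 out]
  2: a→5  c→4  [2 out]
  3: d→4  [1 out]
  4: a→5  tau→3  [2 out]
  5: b→5  c→4  [2 out]

Answer: DEADLOCK-FREE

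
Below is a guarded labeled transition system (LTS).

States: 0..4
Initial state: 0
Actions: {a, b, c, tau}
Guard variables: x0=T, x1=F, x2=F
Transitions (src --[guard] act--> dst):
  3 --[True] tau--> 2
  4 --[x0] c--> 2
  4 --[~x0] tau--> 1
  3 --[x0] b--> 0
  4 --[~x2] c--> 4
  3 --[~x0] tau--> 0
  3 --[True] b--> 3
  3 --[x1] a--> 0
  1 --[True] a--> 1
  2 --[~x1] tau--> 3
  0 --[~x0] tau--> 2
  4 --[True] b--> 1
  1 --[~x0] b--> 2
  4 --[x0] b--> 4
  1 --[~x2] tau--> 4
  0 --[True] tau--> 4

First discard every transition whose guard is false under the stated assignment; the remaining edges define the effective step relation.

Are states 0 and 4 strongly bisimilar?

Answer: NOT BISIMILAR

Trace:
Compute ~ classes (split until stable):
  round 0: {{0,1,2,3,4}}
  round 1: {{0,2},{1},{3},{4}}
  round 2: {{0},{1},{2},{3},{4}}
stable after 3 split(s): 5 block(s)
[0]={0}  [4]={4}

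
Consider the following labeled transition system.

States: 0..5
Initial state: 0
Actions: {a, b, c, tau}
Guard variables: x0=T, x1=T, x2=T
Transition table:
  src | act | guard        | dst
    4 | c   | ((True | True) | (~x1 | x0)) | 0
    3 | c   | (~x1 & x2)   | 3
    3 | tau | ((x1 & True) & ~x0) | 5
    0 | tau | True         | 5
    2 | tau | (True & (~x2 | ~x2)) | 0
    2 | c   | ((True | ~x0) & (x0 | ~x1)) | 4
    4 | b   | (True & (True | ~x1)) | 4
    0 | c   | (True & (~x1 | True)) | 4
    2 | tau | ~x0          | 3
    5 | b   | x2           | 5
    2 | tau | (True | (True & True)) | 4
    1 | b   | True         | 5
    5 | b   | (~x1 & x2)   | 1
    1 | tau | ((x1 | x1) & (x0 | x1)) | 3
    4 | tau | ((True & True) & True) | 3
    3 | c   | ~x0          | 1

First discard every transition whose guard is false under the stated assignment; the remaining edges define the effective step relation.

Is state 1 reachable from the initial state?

Answer: UNREACHABLE

Analysis:
After dropping false guards: 10 live edges.
depth 0: {0}
depth 1: {4,5}  total {0,4,5}
depth 2: {3}  total {0,3,4,5}
R = {0,3,4,5}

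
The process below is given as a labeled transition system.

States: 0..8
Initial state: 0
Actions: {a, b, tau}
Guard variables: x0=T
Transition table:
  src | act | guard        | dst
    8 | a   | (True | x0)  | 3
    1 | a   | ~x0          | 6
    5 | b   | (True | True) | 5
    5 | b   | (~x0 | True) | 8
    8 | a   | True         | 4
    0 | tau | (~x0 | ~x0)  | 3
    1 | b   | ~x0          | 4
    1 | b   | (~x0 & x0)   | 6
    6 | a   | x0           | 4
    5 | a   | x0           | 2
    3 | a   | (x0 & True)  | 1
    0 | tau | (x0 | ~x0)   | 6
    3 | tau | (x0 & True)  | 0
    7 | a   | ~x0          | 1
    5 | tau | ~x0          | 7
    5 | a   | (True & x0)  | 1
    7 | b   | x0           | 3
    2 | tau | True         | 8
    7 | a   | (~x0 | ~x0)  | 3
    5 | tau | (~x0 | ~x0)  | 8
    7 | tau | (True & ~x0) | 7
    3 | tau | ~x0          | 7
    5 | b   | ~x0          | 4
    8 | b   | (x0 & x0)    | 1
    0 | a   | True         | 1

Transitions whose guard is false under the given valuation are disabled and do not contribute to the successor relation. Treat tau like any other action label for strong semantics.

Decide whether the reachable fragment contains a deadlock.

Reachable = {0,1,4,6}
  0: a→1  tau→6  [deg 2]
  1: ∅  [no exit]
  4: ∅  [no exit]
  6: a→4  [deg 1]
witness 1: a

Answer: DEADLOCK at state 1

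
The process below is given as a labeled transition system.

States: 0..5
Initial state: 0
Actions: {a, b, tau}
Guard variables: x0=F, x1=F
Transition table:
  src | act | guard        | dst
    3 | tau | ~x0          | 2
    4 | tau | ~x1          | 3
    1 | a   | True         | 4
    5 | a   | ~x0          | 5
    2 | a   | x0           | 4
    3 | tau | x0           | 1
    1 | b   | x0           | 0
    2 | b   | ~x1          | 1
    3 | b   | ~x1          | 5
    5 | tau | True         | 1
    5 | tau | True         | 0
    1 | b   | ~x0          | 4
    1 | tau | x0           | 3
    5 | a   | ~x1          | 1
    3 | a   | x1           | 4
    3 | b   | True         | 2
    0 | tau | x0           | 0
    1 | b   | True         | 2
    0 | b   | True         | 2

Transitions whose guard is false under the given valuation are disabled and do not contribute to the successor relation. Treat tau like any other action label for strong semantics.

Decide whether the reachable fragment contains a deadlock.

Reachable = {0,1,2,3,4,5}
  0: b→2  [deg 1]
  1: a→4  b→2  b→4  [deg 3]
  2: b→1  [deg 1]
  3: b→2  b→5  tau→2  [deg 3]
  4: tau→3  [deg 1]
  5: a→1  a→5  tau→0  tau→1  [deg 4]

Answer: DEADLOCK-FREE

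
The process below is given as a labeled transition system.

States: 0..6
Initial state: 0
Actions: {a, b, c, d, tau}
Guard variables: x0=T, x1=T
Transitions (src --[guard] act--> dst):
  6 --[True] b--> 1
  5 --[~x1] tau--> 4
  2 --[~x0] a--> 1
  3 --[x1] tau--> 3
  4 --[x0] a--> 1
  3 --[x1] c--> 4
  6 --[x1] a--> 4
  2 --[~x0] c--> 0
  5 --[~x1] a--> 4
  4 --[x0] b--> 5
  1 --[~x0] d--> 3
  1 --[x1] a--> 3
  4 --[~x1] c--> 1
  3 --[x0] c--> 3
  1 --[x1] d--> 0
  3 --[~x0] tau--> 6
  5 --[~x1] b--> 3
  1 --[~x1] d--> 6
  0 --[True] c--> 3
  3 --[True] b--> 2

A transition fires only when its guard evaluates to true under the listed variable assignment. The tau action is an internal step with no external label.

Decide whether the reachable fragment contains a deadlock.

R = {0,1,2,3,4,5}
  0: c→3  [1 exit(s)]
  1: a→3  d→0  [2 exit(s)]
  2: ∅  [no exit]
  3: b→2  c→3  c→4  tau→3  [4 exit(s)]
  4: a→1  b→5  [2 exit(s)]
  5: ∅  [no exit]
trace reaching 2: c·b

Answer: DEADLOCK at state 2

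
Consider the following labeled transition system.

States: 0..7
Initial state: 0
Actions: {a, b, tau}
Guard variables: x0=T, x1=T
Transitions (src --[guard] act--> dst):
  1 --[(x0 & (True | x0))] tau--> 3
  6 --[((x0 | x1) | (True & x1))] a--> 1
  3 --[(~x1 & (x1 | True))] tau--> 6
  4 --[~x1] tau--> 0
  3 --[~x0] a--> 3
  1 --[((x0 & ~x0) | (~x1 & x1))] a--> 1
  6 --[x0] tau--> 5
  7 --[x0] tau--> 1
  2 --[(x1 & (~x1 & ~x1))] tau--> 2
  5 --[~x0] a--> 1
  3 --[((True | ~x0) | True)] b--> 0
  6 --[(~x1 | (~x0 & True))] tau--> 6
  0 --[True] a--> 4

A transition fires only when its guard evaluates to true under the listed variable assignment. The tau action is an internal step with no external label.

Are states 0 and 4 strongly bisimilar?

Compute ~ classes (split until stable):
  round 0: {{0,1,2,3,4,5,6,7}}
  round 1: {{0},{1,7},{2,4,5},{3},{6}}
  round 2: {{0},{1},{2,4,5},{3},{6},{7}}
Fixed point at round 3; 6 class(es).
[0]={0}  [4]={2,4,5}

Answer: NOT BISIMILAR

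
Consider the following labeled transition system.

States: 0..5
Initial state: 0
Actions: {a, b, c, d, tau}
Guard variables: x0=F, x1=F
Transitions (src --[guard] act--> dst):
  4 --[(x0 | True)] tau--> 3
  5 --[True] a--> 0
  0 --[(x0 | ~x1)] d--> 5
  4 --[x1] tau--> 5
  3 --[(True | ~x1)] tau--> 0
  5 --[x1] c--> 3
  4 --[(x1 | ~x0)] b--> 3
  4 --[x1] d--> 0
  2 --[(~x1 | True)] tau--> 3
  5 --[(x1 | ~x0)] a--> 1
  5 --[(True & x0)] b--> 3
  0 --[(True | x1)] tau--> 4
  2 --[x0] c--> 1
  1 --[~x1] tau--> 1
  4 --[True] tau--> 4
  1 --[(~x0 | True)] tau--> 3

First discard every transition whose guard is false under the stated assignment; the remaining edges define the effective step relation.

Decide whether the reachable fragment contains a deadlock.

Answer: DEADLOCK-FREE

Trace:
Reachable = {0,1,3,4,5}
  0: d→5  tau→4  [deg 2]
  1: tau→1  tau→3  [deg 2]
  3: tau→0  [deg 1]
  4: b→3  tau→3  tau→4  [deg 3]
  5: a→0  a→1  [deg 2]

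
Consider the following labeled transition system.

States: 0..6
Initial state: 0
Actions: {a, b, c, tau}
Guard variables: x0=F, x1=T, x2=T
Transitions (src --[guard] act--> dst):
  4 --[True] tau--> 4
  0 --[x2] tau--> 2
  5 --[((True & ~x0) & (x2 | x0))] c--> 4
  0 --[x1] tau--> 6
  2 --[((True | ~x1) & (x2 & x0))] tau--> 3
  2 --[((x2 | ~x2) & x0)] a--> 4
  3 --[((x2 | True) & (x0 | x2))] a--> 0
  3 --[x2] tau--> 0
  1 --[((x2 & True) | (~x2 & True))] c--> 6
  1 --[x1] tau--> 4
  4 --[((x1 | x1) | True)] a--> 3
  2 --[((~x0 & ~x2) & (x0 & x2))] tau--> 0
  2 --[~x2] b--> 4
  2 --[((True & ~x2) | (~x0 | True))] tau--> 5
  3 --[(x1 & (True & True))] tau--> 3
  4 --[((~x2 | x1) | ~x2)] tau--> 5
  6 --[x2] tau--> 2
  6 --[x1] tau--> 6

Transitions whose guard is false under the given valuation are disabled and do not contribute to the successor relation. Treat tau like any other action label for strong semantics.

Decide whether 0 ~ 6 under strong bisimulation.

Refine partition for ~:
  round 0: {{0,1,2,3,4,5,6}}
  round 1: {{0,2,6},{1},{3,4},{5}}
  round 2: {{0,6},{1},{2},{3},{4},{5}}
6 equivalence class(es) (converged in 3)
0∈{0,6}, 6∈{0,6}

Answer: BISIMILAR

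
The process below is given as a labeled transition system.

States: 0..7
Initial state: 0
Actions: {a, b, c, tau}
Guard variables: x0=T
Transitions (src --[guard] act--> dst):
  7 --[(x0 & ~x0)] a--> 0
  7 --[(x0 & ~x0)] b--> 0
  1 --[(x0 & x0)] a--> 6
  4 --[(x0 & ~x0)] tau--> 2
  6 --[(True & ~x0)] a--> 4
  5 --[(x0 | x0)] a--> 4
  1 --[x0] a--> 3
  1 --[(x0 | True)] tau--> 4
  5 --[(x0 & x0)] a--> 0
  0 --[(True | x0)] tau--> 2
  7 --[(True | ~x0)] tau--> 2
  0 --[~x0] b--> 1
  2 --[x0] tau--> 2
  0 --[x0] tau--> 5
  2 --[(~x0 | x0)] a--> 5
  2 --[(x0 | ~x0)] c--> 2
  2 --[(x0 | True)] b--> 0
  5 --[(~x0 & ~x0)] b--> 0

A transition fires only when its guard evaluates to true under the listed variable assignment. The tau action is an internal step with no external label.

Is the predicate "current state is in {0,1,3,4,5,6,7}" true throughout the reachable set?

Answer: INVARIANT VIOLATED at state 2

Working:
Allowed set {0,1,3,4,5,6,7}
R = {0,2,4,5}
  0: ok
  2: VIOLATES
  4: ok
  5: ok
reach 2 via tau — violates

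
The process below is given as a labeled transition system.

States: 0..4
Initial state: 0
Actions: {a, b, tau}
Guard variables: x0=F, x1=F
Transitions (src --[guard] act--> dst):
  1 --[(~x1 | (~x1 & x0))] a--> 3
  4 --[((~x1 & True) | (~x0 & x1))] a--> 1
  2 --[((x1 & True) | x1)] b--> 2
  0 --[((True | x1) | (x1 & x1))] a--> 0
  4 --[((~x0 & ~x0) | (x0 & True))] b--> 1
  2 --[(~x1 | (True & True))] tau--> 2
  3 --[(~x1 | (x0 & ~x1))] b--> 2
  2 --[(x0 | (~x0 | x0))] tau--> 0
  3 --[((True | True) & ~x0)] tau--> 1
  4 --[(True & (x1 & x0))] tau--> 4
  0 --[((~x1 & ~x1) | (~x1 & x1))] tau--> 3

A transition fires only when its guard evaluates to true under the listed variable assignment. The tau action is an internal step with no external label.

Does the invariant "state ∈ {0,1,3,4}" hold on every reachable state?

Inv-set: {0,1,3,4}
Reachable = {0,1,2,3}
  0: ok
  1: ok
  2: VIOLATES
  3: ok
witness against invariant: tau·b → 2

Answer: INVARIANT VIOLATED at state 2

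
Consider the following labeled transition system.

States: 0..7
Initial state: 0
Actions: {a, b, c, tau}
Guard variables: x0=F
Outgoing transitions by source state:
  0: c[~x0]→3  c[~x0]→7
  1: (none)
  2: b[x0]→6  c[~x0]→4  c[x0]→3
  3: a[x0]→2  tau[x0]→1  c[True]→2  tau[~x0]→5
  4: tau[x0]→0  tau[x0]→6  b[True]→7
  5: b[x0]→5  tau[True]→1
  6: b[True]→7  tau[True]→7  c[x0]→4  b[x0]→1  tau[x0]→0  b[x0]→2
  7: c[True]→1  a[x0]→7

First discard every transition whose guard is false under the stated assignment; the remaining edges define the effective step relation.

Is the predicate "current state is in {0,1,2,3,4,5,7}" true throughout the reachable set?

Answer: INVARIANT HOLDS

Trace:
Inv-set: {0,1,2,3,4,5,7}
R = {0,1,2,3,4,5,7}
  0: ✓
  1: ✓
  2: ✓
  3: ✓
  4: ✓
  5: ✓
  7: ✓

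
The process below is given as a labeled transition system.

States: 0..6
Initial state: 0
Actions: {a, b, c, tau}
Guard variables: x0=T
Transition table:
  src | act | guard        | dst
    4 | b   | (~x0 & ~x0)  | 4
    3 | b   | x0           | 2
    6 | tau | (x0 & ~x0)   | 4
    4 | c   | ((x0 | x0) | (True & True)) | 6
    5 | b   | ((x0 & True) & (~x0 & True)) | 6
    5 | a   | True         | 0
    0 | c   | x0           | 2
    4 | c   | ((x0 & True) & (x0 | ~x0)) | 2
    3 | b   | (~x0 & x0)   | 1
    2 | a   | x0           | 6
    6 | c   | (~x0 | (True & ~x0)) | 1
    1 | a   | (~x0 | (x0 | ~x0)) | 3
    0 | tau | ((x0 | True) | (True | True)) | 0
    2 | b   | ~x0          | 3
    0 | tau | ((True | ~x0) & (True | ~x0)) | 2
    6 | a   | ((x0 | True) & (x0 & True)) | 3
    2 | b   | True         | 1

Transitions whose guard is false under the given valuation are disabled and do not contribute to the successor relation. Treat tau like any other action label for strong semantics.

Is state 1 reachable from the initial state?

Guard filter leaves 11 enabled edge(s).
L0 = {0}
L1 = {2}  now seen {0,2}
L2 = {1,6}  now seen {0,1,2,6}
L3 = {3}  now seen {0,1,2,3,6}
Reach set: {0,1,2,3,6}
trace reaching 1: c·b

Answer: REACHABLE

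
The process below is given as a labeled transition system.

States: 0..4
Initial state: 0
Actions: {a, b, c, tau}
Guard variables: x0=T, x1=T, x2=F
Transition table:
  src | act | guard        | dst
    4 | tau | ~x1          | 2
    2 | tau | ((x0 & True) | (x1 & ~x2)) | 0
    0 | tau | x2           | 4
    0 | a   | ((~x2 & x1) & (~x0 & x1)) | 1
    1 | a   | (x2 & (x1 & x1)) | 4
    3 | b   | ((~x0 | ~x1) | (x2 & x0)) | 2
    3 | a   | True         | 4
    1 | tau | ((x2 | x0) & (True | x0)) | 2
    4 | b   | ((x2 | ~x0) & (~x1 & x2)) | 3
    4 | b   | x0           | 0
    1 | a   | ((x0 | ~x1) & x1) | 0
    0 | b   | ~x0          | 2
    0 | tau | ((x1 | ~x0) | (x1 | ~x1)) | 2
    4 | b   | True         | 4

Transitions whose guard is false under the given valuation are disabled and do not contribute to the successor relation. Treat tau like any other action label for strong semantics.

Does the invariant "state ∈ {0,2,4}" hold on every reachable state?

Answer: INVARIANT HOLDS

Trace:
Allowed set {0,2,4}
Reachable = {0,2}
  0: ✓
  2: ✓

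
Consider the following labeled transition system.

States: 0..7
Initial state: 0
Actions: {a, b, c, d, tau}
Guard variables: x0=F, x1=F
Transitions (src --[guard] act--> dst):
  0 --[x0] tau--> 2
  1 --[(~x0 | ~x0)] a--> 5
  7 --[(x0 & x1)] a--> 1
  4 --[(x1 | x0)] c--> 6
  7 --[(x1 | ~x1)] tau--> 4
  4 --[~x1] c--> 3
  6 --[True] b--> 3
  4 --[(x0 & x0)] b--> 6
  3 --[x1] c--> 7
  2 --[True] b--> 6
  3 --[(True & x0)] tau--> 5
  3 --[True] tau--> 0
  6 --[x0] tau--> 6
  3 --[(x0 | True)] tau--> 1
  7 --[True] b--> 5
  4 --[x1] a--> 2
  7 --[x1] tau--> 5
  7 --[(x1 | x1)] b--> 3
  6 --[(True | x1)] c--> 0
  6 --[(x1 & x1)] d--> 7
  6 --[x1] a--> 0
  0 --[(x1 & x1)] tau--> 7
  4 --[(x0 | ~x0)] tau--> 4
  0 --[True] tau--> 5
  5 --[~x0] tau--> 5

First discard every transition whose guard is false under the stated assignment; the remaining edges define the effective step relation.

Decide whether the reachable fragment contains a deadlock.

Answer: DEADLOCK-FREE

Trace:
R = {0,5}
  0: tau→5  [1 exit(s)]
  5: tau→5  [1 exit(s)]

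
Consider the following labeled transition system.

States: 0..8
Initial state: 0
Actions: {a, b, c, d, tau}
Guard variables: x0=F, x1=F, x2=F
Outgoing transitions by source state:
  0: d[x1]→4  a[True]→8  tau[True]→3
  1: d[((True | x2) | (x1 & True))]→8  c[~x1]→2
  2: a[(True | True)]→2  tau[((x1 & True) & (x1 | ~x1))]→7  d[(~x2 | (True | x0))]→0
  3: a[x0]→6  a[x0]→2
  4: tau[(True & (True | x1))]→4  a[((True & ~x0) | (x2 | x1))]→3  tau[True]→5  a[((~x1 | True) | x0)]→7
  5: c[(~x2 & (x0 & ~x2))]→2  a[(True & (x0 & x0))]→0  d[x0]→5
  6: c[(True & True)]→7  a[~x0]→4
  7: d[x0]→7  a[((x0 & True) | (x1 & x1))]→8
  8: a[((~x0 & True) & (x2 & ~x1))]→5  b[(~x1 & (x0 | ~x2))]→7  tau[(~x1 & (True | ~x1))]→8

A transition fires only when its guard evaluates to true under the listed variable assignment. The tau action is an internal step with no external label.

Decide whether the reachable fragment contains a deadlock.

R = {0,3,7,8}
  0: a→8  tau→3  [2 exit(s)]
  3: ∅  [STUCK]
  7: ∅  [STUCK]
  8: b→7  tau→8  [2 exit(s)]
witness 3: tau

Answer: DEADLOCK at state 3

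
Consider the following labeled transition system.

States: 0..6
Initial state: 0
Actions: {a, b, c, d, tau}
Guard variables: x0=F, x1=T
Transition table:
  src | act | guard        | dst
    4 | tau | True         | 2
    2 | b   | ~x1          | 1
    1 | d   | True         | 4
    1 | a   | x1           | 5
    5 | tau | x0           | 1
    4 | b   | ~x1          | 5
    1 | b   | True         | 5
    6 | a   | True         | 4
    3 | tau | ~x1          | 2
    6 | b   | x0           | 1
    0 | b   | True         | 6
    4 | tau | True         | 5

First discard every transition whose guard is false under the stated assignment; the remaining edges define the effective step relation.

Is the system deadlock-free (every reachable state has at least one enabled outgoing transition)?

R = {0,2,4,5,6}
  0: b→6  [1 exit(s)]
  2: ∅  [STUCK]
  4: tau→2  tau→5  [2 exit(s)]
  5: ∅  [STUCK]
  6: a→4  [1 exit(s)]
witness 2: b·a·tau

Answer: DEADLOCK at state 2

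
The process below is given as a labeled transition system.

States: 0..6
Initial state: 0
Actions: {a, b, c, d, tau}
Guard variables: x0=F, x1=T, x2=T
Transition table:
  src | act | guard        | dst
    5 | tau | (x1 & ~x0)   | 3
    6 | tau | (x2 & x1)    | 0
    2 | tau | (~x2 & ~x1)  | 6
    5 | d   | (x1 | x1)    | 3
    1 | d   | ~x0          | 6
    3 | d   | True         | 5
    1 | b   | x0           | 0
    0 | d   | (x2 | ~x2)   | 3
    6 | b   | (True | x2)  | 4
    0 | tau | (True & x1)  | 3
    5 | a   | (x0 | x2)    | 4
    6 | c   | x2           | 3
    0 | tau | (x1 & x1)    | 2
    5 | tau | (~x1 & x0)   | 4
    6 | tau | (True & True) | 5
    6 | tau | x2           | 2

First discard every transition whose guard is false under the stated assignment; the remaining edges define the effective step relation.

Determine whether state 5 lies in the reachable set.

Answer: REACHABLE

Analysis:
After dropping false guards: 13 live edges.
depth 0: {0}
depth 1: {2,3}  total {0,2,3}
depth 2: {5}  total {0,2,3,5}
depth 3: {4}  total {0,2,3,4,5}
Reach set: {0,2,3,4,5}
witness 5: d·d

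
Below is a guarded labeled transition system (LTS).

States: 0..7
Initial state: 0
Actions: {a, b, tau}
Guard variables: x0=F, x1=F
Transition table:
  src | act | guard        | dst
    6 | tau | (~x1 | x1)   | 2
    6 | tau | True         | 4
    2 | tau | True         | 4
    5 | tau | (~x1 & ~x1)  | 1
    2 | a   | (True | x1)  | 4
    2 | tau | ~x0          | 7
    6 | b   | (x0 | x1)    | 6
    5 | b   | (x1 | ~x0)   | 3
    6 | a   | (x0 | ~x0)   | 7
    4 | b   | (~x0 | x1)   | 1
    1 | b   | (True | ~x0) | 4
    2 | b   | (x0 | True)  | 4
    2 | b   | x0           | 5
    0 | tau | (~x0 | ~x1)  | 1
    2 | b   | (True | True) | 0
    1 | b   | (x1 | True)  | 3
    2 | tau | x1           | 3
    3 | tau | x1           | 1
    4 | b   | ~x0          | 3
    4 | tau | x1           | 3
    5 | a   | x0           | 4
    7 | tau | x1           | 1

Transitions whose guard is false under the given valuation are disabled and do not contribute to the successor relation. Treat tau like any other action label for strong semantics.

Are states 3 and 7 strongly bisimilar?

Answer: BISIMILAR

Trace:
Bisimulation quotient by refinement:
  P[0] = {{0,1,2,3,4,5,6,7}}
  P[1] = {{0},{1,4},{2},{3,7},{5},{6}}
Fixed point at round 2; 6 class(es).
class of 3: {3,7}; class of 7: {3,7}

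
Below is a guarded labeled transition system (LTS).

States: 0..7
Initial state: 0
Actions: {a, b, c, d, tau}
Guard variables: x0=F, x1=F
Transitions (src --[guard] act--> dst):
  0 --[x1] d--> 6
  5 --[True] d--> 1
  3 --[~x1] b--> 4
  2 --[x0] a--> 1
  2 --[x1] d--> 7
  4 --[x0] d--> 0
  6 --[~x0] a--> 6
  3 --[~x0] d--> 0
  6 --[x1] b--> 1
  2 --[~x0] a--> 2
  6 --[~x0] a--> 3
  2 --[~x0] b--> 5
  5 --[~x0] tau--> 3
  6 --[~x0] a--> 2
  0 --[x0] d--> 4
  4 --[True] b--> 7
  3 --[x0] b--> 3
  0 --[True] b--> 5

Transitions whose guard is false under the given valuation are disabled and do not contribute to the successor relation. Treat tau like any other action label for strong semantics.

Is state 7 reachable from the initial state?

11 transition(s) survive guard evaluation.
Layer 0: {0}
Layer 1: {5}  cumulative {0,5}
Layer 2: {1,3}  cumulative {0,1,3,5}
Layer 3: {4}  cumulative {0,1,3,4,5}
Layer 4: {7}  cumulative {0,1,3,4,5,7}
R = {0,1,3,4,5,7}
trace reaching 7: b·tau·b·b

Answer: REACHABLE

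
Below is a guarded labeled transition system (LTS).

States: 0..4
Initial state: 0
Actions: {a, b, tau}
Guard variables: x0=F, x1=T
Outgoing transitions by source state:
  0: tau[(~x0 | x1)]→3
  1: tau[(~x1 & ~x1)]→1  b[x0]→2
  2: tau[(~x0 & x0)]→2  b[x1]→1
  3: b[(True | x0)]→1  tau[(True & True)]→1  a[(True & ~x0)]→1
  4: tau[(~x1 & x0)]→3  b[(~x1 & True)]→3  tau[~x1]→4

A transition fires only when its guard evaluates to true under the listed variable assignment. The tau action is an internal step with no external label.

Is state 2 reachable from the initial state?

5 transition(s) survive guard evaluation.
L0 = {0}
L1 = {3}  total {0,3}
L2 = {1}  total {0,1,3}
Reachable = {0,1,3}

Answer: UNREACHABLE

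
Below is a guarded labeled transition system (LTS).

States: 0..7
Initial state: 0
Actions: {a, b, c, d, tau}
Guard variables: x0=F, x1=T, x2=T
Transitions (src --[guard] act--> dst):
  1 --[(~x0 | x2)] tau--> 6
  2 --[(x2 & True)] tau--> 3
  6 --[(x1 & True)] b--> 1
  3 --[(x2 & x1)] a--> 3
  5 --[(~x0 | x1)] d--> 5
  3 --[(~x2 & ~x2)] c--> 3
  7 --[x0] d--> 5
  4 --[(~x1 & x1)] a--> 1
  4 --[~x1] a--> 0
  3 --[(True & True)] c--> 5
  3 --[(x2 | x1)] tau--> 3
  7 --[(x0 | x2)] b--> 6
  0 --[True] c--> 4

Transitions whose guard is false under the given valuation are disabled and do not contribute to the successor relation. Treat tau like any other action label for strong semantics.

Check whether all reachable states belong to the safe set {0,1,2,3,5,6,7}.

Answer: INVARIANT VIOLATED at state 4

Trace:
Inv-set: {0,1,2,3,5,6,7}
Reachable = {0,4}
  0: ok
  4: VIOLATES
reach 4 via c — violates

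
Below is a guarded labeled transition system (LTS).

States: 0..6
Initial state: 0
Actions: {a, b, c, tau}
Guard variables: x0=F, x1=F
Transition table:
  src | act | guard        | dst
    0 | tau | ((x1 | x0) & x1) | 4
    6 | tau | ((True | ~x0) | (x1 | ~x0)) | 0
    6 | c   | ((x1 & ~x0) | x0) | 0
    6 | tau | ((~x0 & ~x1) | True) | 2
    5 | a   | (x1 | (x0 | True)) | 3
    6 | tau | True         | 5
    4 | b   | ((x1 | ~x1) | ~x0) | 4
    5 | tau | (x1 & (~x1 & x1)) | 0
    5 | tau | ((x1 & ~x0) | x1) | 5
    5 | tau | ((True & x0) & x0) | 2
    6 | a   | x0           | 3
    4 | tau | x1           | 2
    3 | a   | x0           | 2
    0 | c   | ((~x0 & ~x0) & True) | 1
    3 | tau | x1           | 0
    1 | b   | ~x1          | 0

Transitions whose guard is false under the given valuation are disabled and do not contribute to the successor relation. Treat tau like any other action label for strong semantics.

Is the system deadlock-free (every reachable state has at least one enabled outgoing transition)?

Answer: DEADLOCK-FREE

Working:
R = {0,1}
  0: c→1  [1 exit(s)]
  1: b→0  [1 exit(s)]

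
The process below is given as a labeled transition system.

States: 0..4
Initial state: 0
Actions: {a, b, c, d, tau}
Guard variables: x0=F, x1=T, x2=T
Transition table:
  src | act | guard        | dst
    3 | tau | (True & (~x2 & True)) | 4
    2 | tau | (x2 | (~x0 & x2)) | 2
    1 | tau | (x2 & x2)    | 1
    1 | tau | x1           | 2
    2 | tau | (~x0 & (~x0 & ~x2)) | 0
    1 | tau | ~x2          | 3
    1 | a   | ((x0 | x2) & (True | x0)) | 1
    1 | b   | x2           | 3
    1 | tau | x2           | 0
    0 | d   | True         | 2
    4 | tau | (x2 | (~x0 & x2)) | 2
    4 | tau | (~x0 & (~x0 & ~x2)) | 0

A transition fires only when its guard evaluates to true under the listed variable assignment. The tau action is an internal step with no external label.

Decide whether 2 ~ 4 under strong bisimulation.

Answer: BISIMILAR

Working:
Refine partition for ~:
  π0 = {{0,1,2,3,4}}
  π1 = {{0},{1},{2,4},{3}}
stable after 2 split(s): 4 block(s)
class of 2: {2,4}; class of 4: {2,4}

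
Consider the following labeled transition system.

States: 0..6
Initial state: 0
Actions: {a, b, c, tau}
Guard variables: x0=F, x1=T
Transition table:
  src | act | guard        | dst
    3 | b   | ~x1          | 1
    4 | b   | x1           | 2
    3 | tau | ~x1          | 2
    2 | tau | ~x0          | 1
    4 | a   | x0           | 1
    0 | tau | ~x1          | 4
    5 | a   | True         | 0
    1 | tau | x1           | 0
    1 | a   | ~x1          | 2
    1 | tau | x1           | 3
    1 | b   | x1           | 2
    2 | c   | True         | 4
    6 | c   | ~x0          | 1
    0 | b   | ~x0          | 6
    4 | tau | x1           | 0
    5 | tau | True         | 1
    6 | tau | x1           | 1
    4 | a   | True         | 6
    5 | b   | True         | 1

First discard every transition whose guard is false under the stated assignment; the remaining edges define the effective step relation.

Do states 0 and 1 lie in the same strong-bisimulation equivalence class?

Answer: NOT BISIMILAR

Analysis:
Bisimulation quotient by refinement:
  round 0: {{0,1,2,3,4,5,6}}
  round 1: {{0},{1},{2,6},{3},{4,5}}
  round 2: {{0},{1},{2},{3},{4},{5},{6}}
stable after 3 split(s): 7 block(s)
class of 0: {0}; class of 1: {1}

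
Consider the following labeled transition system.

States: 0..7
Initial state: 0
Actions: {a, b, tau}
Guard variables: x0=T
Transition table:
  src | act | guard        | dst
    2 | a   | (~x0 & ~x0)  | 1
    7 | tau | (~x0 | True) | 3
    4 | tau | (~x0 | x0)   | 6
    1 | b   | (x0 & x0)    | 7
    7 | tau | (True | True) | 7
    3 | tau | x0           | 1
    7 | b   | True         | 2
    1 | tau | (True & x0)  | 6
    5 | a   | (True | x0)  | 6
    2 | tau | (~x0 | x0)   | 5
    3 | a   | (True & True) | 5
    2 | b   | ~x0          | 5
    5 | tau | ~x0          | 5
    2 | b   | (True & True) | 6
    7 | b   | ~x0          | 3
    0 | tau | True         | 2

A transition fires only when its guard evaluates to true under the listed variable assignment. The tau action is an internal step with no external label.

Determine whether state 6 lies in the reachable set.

Answer: REACHABLE

Trace:
After dropping false guards: 12 live edges.
Layer 0: {0}
Layer 1: {2}  total {0,2}
Layer 2: {5,6}  total {0,2,5,6}
R = {0,2,5,6}
witness 6: tau·b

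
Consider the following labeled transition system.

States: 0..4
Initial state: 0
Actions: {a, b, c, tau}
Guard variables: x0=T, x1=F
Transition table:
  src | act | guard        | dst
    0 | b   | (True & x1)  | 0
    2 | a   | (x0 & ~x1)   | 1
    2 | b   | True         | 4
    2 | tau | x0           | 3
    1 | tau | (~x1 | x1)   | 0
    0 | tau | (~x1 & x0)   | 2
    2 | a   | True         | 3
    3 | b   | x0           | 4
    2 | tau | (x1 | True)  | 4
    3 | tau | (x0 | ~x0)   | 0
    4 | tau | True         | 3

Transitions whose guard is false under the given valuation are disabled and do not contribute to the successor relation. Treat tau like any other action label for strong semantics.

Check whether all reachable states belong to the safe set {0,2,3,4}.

Answer: INVARIANT VIOLATED at state 1

Trace:
Inv-set: {0,2,3,4}
R = {0,1,2,3,4}
  0: ok
  1: outside
  2: ok
  3: ok
  4: ok
counterexample path to 1: tau·a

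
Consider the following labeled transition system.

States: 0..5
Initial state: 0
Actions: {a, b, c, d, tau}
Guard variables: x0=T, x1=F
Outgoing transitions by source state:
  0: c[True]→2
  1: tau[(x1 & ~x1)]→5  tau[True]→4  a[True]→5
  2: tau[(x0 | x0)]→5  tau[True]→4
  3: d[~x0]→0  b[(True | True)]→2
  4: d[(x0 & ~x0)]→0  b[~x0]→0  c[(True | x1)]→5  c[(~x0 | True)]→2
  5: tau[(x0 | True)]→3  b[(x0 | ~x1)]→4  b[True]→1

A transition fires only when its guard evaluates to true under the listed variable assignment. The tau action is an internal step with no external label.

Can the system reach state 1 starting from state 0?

11 transition(s) survive guard evaluation.
Layer 0: {0}
Layer 1: {2}  now seen {0,2}
Layer 2: {4,5}  now seen {0,2,4,5}
Layer 3: {1,3}  now seen {0,1,2,3,4,5}
Reachable = {0,1,2,3,4,5}
trace reaching 1: c·tau·b

Answer: REACHABLE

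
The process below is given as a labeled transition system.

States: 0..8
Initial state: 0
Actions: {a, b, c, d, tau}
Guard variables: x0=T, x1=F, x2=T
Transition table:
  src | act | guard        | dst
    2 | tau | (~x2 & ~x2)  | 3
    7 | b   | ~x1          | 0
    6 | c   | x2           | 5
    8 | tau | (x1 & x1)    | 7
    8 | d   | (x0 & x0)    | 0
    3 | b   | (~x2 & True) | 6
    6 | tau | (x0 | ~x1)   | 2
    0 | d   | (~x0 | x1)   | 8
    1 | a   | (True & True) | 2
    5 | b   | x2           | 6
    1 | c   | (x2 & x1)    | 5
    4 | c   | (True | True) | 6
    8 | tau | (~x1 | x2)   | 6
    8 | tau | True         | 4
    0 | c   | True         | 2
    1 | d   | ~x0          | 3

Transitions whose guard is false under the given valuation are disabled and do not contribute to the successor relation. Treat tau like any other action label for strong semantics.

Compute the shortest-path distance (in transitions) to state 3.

Answer: UNREACHABLE

Working:
Breadth-first toward 3:
  L0 = {0}
  L1 = {2}
3 never appears.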